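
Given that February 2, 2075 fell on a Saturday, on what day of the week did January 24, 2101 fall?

Day-of-year of February 2, 2075: 33.
Day-of-year of January 24, 2101: 24.
2075 has 365 days, so 365 − 33 = 332 days remain in 2075.
Full years 2076–2100: 19 common + 6 leap = 19×365 + 6×366 = 9131 days.
Total: 332 + 9131 + 24 = 9487 days.
9487 mod 7 = 2, so 2 days after Saturday is Monday.

Monday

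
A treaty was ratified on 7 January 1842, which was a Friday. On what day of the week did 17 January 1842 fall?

Monday

Within January 1842: 17 − 7 = 10 days.
10 mod 7 = 3, so 3 days after Friday is Monday.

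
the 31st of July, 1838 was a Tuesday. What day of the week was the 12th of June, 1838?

Tuesday

Count forward from the earlier date (June 12, 1838) to the later (July 31, 1838):
June 1838: 30 − 12 = 18 days remain.
July 1–31, 1838: 31 days.
Total: 18 + 31 = 49 days.
49 is a multiple of 7, so the 12th of June, 1838 falls on the same weekday: Tuesday.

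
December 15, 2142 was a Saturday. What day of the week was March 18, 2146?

Friday

Day-of-year of December 15, 2142: 349.
Day-of-year of March 18, 2146: 77.
2142 has 365 days, so 365 − 349 = 16 days remain in 2142.
Full years: 2143: 365; 2144: 366; 2145: 365. Sum = 1096.
Total: 16 + 1096 + 77 = 1189 days.
1189 mod 7 = 6, so 6 days after Saturday is Friday.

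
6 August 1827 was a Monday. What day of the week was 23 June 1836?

Thursday

From August 6, 1827 to August 6, 1835: 8 years, of which 2 contain a Feb 29 — 6×365 + 2×366 = 2922 days.
August 1835: 31 − 6 = 25 days remain.
Then 9 full months totalling 274 days.
June 1–23, 1836: 23 days.
Residual: 322 days.
Total: 3244 days.
3244 mod 7 = 3, so 3 days after Monday is Thursday.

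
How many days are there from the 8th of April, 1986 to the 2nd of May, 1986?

April 1986: 30 − 8 = 22 days remain.
May 1–2, 1986: 2 days.
Total: 22 + 2 = 24 days.

24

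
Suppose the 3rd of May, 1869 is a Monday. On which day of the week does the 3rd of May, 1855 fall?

Count forward from the earlier date (May 3, 1855) to the later (May 3, 1869):
From May 3, 1855 to May 3, 1869: 14 years, of which 4 contain a Feb 29 — 10×365 + 4×366 = 5114 days.
Total: 5114 days.
5114 mod 7 = 4, so 4 days before Monday is Thursday.

Thursday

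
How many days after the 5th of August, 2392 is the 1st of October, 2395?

1152

August 5, 2392 → August 5, 2393: 365 days.
August 5, 2393 → August 5, 2394: 365 days.
August 5, 2394 → August 5, 2395: 365 days.
August 2395: 31 − 5 = 26 days remain.
Then September (30): 30 days.
October 1, 2395: 1 day.
Residual: 57 days.
Total: 1152 days.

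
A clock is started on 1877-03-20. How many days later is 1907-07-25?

From March 20, 1877 to March 20, 1907: 30 years, of which 6 contain a Feb 29 — 24×365 + 6×366 = 10956 days.
(1900 is not a leap year (divisible by 100 but not 400).)
March 1907: 31 − 20 = 11 days remain.
Then April (30), May (31), June (30): 30 + 31 + 30 = 91 days.
July 1–25, 1907: 25 days.
Residual: 127 days.
Total: 11083 days.

11083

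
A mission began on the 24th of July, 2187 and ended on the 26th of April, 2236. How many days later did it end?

17808

Day-of-year of July 24, 2187: 205.
Day-of-year of April 26, 2236: 117.
2187 has 365 days, so 365 − 205 = 160 days remain in 2187.
Full years 2188–2235: 37 common + 11 leap = 37×365 + 11×366 = 17531 days.
Total: 160 + 17531 + 117 = 17808 days.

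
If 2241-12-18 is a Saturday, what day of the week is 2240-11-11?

Wednesday

Count forward from the earlier date (November 11, 2240) to the later (December 18, 2241):
November 2240: 30 − 11 = 19 days remain.
Then 12 full months totalling 365 days.
December 1–18, 2241: 18 days.
Total: 19 + 365 + 18 = 402 days.
402 mod 7 = 3, so 3 days before Saturday is Wednesday.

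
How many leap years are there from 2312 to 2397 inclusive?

Years divisible by 4: 2312, 2316, …, 2396 — 22 in all.
No century exceptions apply. Count: 22.

22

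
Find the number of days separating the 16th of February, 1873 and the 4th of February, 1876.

February 16, 1873 → February 16, 1874: 365 days.
February 16, 1874 → February 16, 1875: 365 days.
February 1875: 28 − 16 = 12 days remain (1875 is not a leap year, so February has 28 days).
Then 11 full months totalling 337 days.
February 1–4, 1876: 4 days (1876 is a leap year).
Residual: 353 days.
Total: 1083 days.

1083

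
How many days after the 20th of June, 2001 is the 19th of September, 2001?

91

June 2001: 30 − 20 = 10 days remain.
Then July (31), August (31): 31 + 31 = 62 days.
September 1–19, 2001: 19 days.
Total: 10 + 62 + 19 = 91 days.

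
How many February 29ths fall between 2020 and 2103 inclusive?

20

Years divisible by 4: 2020, 2024, …, 2100 — 21 in all.
Of these, 2100 is divisible by 100 but not 400, so not leap.
Leap years: 21 − 1 = 20.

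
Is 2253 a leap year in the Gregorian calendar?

No

2253 is not a leap year.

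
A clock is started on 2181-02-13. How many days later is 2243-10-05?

From February 13, 2181 to February 13, 2243: 62 years, of which 14 contain a Feb 29 — 48×365 + 14×366 = 22644 days.
(2200 is not a leap year (divisible by 100 but not 400).)
February 2243: 28 − 13 = 15 days remain (2243 is not a leap year, so February has 28 days).
Then March (31), April (30), May (31), June (30), July (31), August (31), September (30): 31 + 30 + 31 + 30 + 31 + 31 + 30 = 214 days.
October 1–5, 2243: 5 days.
Residual: 234 days.
Total: 22878 days.

22878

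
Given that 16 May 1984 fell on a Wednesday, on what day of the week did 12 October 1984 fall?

May 1984: 31 − 16 = 15 days remain.
Then June (30), July (31), August (31), September (30): 30 + 31 + 31 + 30 = 122 days.
October 1–12, 1984: 12 days.
Total: 15 + 122 + 12 = 149 days.
149 mod 7 = 2, so 2 days after Wednesday is Friday.

Friday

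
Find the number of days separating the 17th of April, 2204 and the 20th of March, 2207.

1067

Day-of-year of April 17, 2204: 108.
Day-of-year of March 20, 2207: 79.
2204 has 366 days, so 366 − 108 = 258 days remain in 2204.
Full years: 2205: 365; 2206: 365. Sum = 730.
Total: 258 + 730 + 79 = 1067 days.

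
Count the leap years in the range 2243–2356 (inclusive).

Years divisible by 4: 2244, 2248, …, 2356 — 29 in all.
Of these, 2300 is divisible by 100 but not 400, so not leap.
Leap years: 29 − 1 = 28.

28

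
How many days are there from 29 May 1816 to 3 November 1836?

Day-of-year of May 29, 1816: 150.
Day-of-year of November 3, 1836: 308.
1816 has 366 days, so 366 − 150 = 216 days remain in 1816.
Full years 1817–1835: 15 common + 4 leap = 15×365 + 4×366 = 6939 days.
Total: 216 + 6939 + 308 = 7463 days.

7463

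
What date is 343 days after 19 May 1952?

27 April 1953

Count 343 days after May 19, 1952:
May 1952: 31 − 19 = 12 days remain.
Then 10 full months totalling 304 days.
April 1–27, 1953: 27 days.
Residual: 343 days.
Total: 343 days.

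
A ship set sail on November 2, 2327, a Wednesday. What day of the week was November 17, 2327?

Thursday

Within November 2327: 17 − 2 = 15 days.
15 mod 7 = 1, so 1 day after Wednesday is Thursday.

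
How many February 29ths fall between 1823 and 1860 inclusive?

10

Years divisible by 4 in [1823, 1860]: 1824, 1828, 1832, 1836, 1840, 1844, 1848, 1852, 1856, 1860.
No century exceptions apply. Count: 10.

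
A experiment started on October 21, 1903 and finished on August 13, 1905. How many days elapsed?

October 1903: 31 − 21 = 10 days remain.
Then 21 full months totalling 639 days.
August 1–13, 1905: 13 days.
Total: 10 + 639 + 13 = 662 days.

662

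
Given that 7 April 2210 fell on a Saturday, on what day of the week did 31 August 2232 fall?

From April 7, 2210 to April 7, 2232: 22 years, of which 6 contain a Feb 29 — 16×365 + 6×366 = 8036 days.
April 2232: 30 − 7 = 23 days remain.
Then May (31), June (30), July (31): 31 + 30 + 31 = 92 days.
August 1–31, 2232: 31 days.
Residual: 146 days.
Total: 8182 days.
8182 mod 7 = 6, so 6 days after Saturday is Friday.

Friday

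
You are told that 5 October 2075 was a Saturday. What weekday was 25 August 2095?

Thursday

From October 5, 2075 to October 5, 2094: 19 years, of which 5 contain a Feb 29 — 14×365 + 5×366 = 6940 days.
October 2094: 31 − 5 = 26 days remain.
Then 9 full months totalling 273 days.
August 1–25, 2095: 25 days.
Residual: 324 days.
Total: 7264 days.
7264 mod 7 = 5, so 5 days after Saturday is Thursday.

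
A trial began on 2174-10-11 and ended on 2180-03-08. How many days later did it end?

Day-of-year of October 11, 2174: 284.
Day-of-year of March 8, 2180: 68.
2174 has 365 days, so 365 − 284 = 81 days remain in 2174.
Full years: 2175: 365; 2176: 366; 2177: 365; 2178: 365; 2179: 365. Sum = 1826.
Total: 81 + 1826 + 68 = 1975 days.

1975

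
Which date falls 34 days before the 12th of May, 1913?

the 8th of April, 1913

Count 34 days before May 12, 1913:
April 1913: 30 − 8 = 22 days remain.
May 1–12, 1913: 12 days.
Total: 22 + 12 = 34 days.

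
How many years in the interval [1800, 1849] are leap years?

Years divisible by 4: 1800, 1804, …, 1848 — 13 in all.
Of these, 1800 is divisible by 100 but not 400, so not leap.
Leap years: 13 − 1 = 12.

12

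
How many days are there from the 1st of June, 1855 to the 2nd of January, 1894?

14095

Day-of-year of June 1, 1855: 152.
Day-of-year of January 2, 1894: 2.
1855 has 365 days, so 365 − 152 = 213 days remain in 1855.
Full years 1856–1893: 28 common + 10 leap = 28×365 + 10×366 = 13880 days.
Total: 213 + 13880 + 2 = 14095 days.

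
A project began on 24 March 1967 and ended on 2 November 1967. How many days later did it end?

March 1967: 31 − 24 = 7 days remain.
Then April (30), May (31), June (30), July (31), August (31), September (30), October (31): 30 + 31 + 30 + 31 + 31 + 30 + 31 = 214 days.
November 1–2, 1967: 2 days.
Total: 7 + 214 + 2 = 223 days.

223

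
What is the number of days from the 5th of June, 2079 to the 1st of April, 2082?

June 5, 2079 → June 5, 2080: 366 days (2080 is a leap year).
June 5, 2080 → June 5, 2081: 365 days.
June 2081: 30 − 5 = 25 days remain.
Then 9 full months totalling 274 days.
April 1, 2082: 1 day.
Residual: 300 days.
Total: 1031 days.

1031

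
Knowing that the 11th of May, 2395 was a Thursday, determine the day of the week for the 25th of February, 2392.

Tuesday

Count forward from the earlier date (February 25, 2392) to the later (May 11, 2395):
Day-of-year of February 25, 2392: 56.
Day-of-year of May 11, 2395: 131.
2392 has 366 days, so 366 − 56 = 310 days remain in 2392.
Full years: 2393: 365; 2394: 365. Sum = 730.
Total: 310 + 730 + 131 = 1171 days.
1171 mod 7 = 2, so 2 days before Thursday is Tuesday.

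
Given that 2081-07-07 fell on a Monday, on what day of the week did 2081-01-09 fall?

Count forward from the earlier date (January 9, 2081) to the later (July 7, 2081):
January 2081: 31 − 9 = 22 days remain.
Then February 2081 (28), March (31), April (30), May (31), June (30): 28 + 31 + 30 + 31 + 30 = 150 days.
July 1–7, 2081: 7 days.
Total: 22 + 150 + 7 = 179 days.
179 mod 7 = 4, so 4 days before Monday is Thursday.

Thursday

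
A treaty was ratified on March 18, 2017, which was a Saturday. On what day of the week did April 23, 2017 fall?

Sunday

March 2017: 31 − 18 = 13 days remain.
April 1–23, 2017: 23 days.
Total: 13 + 23 = 36 days.
36 mod 7 = 1, so 1 day after Saturday is Sunday.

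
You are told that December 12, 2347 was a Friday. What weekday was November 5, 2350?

December 12, 2347 → December 12, 2348: 366 days (2348 is a leap year).
December 12, 2348 → December 12, 2349: 365 days.
December 2349: 31 − 12 = 19 days remain.
Then 10 full months totalling 304 days.
November 1–5, 2350: 5 days.
Residual: 328 days.
Total: 1059 days.
1059 mod 7 = 2, so 2 days after Friday is Sunday.

Sunday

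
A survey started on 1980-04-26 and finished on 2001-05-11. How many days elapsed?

Day-of-year of April 26, 1980: 117.
Day-of-year of May 11, 2001: 131.
1980 has 366 days, so 366 − 117 = 249 days remain in 1980.
Full years 1981–2000: 15 common + 5 leap = 15×365 + 5×366 = 7305 days.
Total: 249 + 7305 + 131 = 7685 days.

7685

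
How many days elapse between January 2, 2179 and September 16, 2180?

623

January 2, 2179 → January 2, 2180: 365 days.
January 2180: 31 − 2 = 29 days remain.
Then February 2180 (29), March (31), April (30), May (31), June (30), July (31), August (31): 29 + 31 + 30 + 31 + 30 + 31 + 31 = 213 days.
September 1–16, 2180: 16 days.
Residual: 258 days.
Total: 623 days.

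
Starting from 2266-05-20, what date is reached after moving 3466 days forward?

2275-11-15

Count 3466 days after May 20, 2266:
From May 20, 2266 to May 20, 2275: 9 years, of which 2 contain a Feb 29 — 7×365 + 2×366 = 3287 days.
May 2275: 31 − 20 = 11 days remain.
Then June (30), July (31), August (31), September (30), October (31): 30 + 31 + 31 + 30 + 31 = 153 days.
November 1–15, 2275: 15 days.
Residual: 179 days.
Total: 3466 days.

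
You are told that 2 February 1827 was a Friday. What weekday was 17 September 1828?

February 2, 1827 → February 2, 1828: 365 days.
February 1828: 29 − 2 = 27 days remain (1828 is a leap year, so February has 29 days).
Then March (31), April (30), May (31), June (30), July (31), August (31): 31 + 30 + 31 + 30 + 31 + 31 = 184 days.
September 1–17, 1828: 17 days.
Residual: 228 days.
Total: 593 days.
593 mod 7 = 5, so 5 days after Friday is Wednesday.

Wednesday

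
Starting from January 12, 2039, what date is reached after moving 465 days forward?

April 21, 2040

Count 465 days after January 12, 2039:
Day-of-year of January 12, 2039: 12.
Day-of-year of April 21, 2040: 112.
2039 has 365 days, so 365 − 12 = 353 days remain in 2039.
Total: 353 + 112 = 465 days.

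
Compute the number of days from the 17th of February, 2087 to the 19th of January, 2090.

February 17, 2087 → February 17, 2088: 365 days.
February 17, 2088 → February 17, 2089: 366 days (2088 is a leap year).
February 2089: 28 − 17 = 11 days remain (2089 is not a leap year, so February has 28 days).
Then 10 full months totalling 306 days.
January 1–19, 2090: 19 days.
Residual: 336 days.
Total: 1067 days.

1067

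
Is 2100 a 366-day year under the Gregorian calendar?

2100 is not a leap year (divisible by 100 but not 400).

No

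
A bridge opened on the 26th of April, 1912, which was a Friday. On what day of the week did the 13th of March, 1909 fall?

Saturday

Count forward from the earlier date (March 13, 1909) to the later (April 26, 1912):
March 13, 1909 → March 13, 1910: 365 days.
March 13, 1910 → March 13, 1911: 365 days.
March 13, 1911 → March 13, 1912: 366 days (1912 is a leap year).
March 1912: 31 − 13 = 18 days remain.
April 1–26, 1912: 26 days.
Residual: 44 days.
Total: 1140 days.
1140 mod 7 = 6, so 6 days before Friday is Saturday.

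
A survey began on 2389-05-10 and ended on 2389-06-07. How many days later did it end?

28

May 2389: 31 − 10 = 21 days remain.
June 1–7, 2389: 7 days.
Total: 21 + 7 = 28 days.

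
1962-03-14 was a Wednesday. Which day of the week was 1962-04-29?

Sunday

March 1962: 31 − 14 = 17 days remain.
April 1–29, 1962: 29 days.
Total: 17 + 29 = 46 days.
46 mod 7 = 4, so 4 days after Wednesday is Sunday.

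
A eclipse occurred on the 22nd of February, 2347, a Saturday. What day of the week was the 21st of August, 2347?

February 2347: 28 − 22 = 6 days remain (2347 is not a leap year, so February has 28 days).
Then March (31), April (30), May (31), June (30), July (31): 31 + 30 + 31 + 30 + 31 = 153 days.
August 1–21, 2347: 21 days.
Total: 6 + 153 + 21 = 180 days.
180 mod 7 = 5, so 5 days after Saturday is Thursday.

Thursday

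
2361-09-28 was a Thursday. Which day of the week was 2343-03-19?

Count forward from the earlier date (March 19, 2343) to the later (September 28, 2361):
Day-of-year of March 19, 2343: 78.
Day-of-year of September 28, 2361: 271.
2343 has 365 days, so 365 − 78 = 287 days remain in 2343.
Full years 2344–2360: 12 common + 5 leap = 12×365 + 5×366 = 6210 days.
Total: 287 + 6210 + 271 = 6768 days.
6768 mod 7 = 6, so 6 days before Thursday is Friday.

Friday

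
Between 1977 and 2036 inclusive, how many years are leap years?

Years divisible by 4: 1980, 1984, …, 2036 — 15 in all.
2000 is divisible by 400, so still leap.
No century exceptions apply. Count: 15.

15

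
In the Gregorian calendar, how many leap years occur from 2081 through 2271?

Years divisible by 4: 2084, 2088, …, 2268 — 47 in all.
Of these, 2100, 2200 are divisible by 100 but not 400, so not leap.
Leap years: 47 − 2 = 45.

45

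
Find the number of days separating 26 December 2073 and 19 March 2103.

From December 26, 2073 to December 26, 2102: 29 years, of which 6 contain a Feb 29 — 23×365 + 6×366 = 10591 days.
(2100 is not a leap year (divisible by 100 but not 400).)
December 2102: 31 − 26 = 5 days remain.
Then January (31), February 2103 (28): 31 + 28 = 59 days.
March 1–19, 2103: 19 days.
Residual: 83 days.
Total: 10674 days.

10674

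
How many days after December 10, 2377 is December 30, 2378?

December 10, 2377 → December 10, 2378: 365 days.
Within December 2378: 30 − 10 = 20 days.
Total: 385 days.

385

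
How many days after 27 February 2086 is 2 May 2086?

February 2086: 28 − 27 = 1 day remains (2086 is not a leap year, so February has 28 days).
Then March (31), April (30): 31 + 30 = 61 days.
May 1–2, 2086: 2 days.
Total: 1 + 61 + 2 = 64 days.

64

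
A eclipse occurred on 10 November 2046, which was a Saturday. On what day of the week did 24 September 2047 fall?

Tuesday

November 2046: 30 − 10 = 20 days remain.
Then 9 full months totalling 274 days.
September 1–24, 2047: 24 days.
Total: 20 + 274 + 24 = 318 days.
318 mod 7 = 3, so 3 days after Saturday is Tuesday.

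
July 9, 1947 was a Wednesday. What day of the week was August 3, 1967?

Day-of-year of July 9, 1947: 190.
Day-of-year of August 3, 1967: 215.
1947 has 365 days, so 365 − 190 = 175 days remain in 1947.
Full years 1948–1966: 14 common + 5 leap = 14×365 + 5×366 = 6940 days.
Total: 175 + 6940 + 215 = 7330 days.
7330 mod 7 = 1, so 1 day after Wednesday is Thursday.

Thursday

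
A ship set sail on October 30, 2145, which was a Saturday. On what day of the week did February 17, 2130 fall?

Friday

Count forward from the earlier date (February 17, 2130) to the later (October 30, 2145):
From February 17, 2130 to February 17, 2145: 15 years, of which 4 contain a Feb 29 — 11×365 + 4×366 = 5479 days.
February 2145: 28 − 17 = 11 days remain (2145 is not a leap year, so February has 28 days).
Then March (31), April (30), May (31), June (30), July (31), August (31), September (30): 31 + 30 + 31 + 30 + 31 + 31 + 30 = 214 days.
October 1–30, 2145: 30 days.
Residual: 255 days.
Total: 5734 days.
5734 mod 7 = 1, so 1 day before Saturday is Friday.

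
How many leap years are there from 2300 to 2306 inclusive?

1

Years divisible by 4 in [2300, 2306]: 2300, 2304.
Of these, 2300 is divisible by 100 but not 400, so not leap.
Leap years: 2 − 1 = 1.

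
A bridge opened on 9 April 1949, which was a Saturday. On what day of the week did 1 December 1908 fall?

Tuesday

Count forward from the earlier date (December 1, 1908) to the later (April 9, 1949):
From December 1, 1908 to December 1, 1948: 40 years, of which 10 contain a Feb 29 — 30×365 + 10×366 = 14610 days.
December 1948: 31 − 1 = 30 days remain.
Then January (31), February 1949 (28), March (31): 31 + 28 + 31 = 90 days.
April 1–9, 1949: 9 days.
Residual: 129 days.
Total: 14739 days.
14739 mod 7 = 4, so 4 days before Saturday is Tuesday.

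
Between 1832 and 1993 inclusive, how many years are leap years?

40

Years divisible by 4: 1832, 1836, …, 1992 — 41 in all.
Of these, 1900 is divisible by 100 but not 400, so not leap.
Leap years: 41 − 1 = 40.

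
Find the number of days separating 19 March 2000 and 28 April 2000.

40

March 2000: 31 − 19 = 12 days remain.
April 1–28, 2000: 28 days.
Total: 12 + 28 = 40 days.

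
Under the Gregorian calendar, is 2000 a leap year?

Yes

2000 is a leap year (divisible by 400).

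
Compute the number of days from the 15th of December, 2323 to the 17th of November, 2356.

Day-of-year of December 15, 2323: 349.
Day-of-year of November 17, 2356: 322.
2323 has 365 days, so 365 − 349 = 16 days remain in 2323.
Full years 2324–2355: 24 common + 8 leap = 24×365 + 8×366 = 11688 days.
Total: 16 + 11688 + 322 = 12026 days.

12026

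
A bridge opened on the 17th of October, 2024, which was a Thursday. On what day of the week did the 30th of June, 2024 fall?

Sunday

Count forward from the earlier date (June 30, 2024) to the later (October 17, 2024):
June 2024: 30 − 30 = 0 days remain.
Then July (31), August (31), September (30): 31 + 31 + 30 = 92 days.
October 1–17, 2024: 17 days.
Total: 0 + 92 + 17 = 109 days.
109 mod 7 = 4, so 4 days before Thursday is Sunday.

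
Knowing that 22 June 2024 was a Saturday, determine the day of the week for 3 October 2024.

Thursday

June 2024: 30 − 22 = 8 days remain.
Then July (31), August (31), September (30): 31 + 31 + 30 = 92 days.
October 1–3, 2024: 3 days.
Total: 8 + 92 + 3 = 103 days.
103 mod 7 = 5, so 5 days after Saturday is Thursday.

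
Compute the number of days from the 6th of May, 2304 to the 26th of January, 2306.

May 6, 2304 → May 6, 2305: 365 days.
May 2305: 31 − 6 = 25 days remain.
Then June (30), July (31), August (31), September (30), October (31), November (30), December (31): 30 + 31 + 31 + 30 + 31 + 30 + 31 = 214 days.
January 1–26, 2306: 26 days.
Residual: 265 days.
Total: 630 days.

630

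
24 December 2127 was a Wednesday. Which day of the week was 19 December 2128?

December 2127: 31 − 24 = 7 days remain.
Then 11 full months totalling 335 days.
December 1–19, 2128: 19 days.
Total: 7 + 335 + 19 = 361 days.
361 mod 7 = 4, so 4 days after Wednesday is Sunday.

Sunday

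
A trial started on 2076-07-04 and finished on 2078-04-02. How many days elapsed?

637

July 2076: 31 − 4 = 27 days remain.
Then 20 full months totalling 608 days.
April 1–2, 2078: 2 days.
Total: 27 + 608 + 2 = 637 days.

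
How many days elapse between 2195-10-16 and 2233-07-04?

Day-of-year of October 16, 2195: 289.
Day-of-year of July 4, 2233: 185.
2195 has 365 days, so 365 − 289 = 76 days remain in 2195.
Full years 2196–2232: 28 common + 9 leap = 28×365 + 9×366 = 13514 days.
Total: 76 + 13514 + 185 = 13775 days.

13775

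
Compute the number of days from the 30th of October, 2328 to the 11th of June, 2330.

589

Day-of-year of October 30, 2328: 304.
Day-of-year of June 11, 2330: 162.
2328 has 366 days, so 366 − 304 = 62 days remain in 2328.
Full years: 2329: 365. Sum = 365.
Total: 62 + 365 + 162 = 589 days.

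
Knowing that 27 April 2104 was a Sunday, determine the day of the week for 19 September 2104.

Friday

April 2104: 30 − 27 = 3 days remain.
Then May (31), June (30), July (31), August (31): 31 + 30 + 31 + 31 = 123 days.
September 1–19, 2104: 19 days.
Total: 3 + 123 + 19 = 145 days.
145 mod 7 = 5, so 5 days after Sunday is Friday.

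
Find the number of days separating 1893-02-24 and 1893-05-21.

February 1893: 28 − 24 = 4 days remain (1893 is not a leap year, so February has 28 days).
Then March (31), April (30): 31 + 30 = 61 days.
May 1–21, 1893: 21 days.
Total: 4 + 61 + 21 = 86 days.

86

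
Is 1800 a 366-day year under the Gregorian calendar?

1800 is not a leap year (divisible by 100 but not 400).

No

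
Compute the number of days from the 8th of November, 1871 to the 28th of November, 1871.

Within November 1871: 28 − 8 = 20 days.

20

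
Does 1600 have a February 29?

Yes

1600 is a leap year (divisible by 400).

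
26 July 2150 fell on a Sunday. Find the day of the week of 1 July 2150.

Wednesday

Count forward from the earlier date (July 1, 2150) to the later (July 26, 2150):
Within July 2150: 26 − 1 = 25 days.
25 mod 7 = 4, so 4 days before Sunday is Wednesday.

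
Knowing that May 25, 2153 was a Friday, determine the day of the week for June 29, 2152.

Thursday

Count forward from the earlier date (June 29, 2152) to the later (May 25, 2153):
Day-of-year of June 29, 2152: 181.
Day-of-year of May 25, 2153: 145.
2152 has 366 days, so 366 − 181 = 185 days remain in 2152.
Total: 185 + 145 = 330 days.
330 mod 7 = 1, so 1 day before Friday is Thursday.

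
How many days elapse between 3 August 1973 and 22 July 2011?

13867

From August 3, 1973 to August 3, 2010: 37 years, of which 9 contain a Feb 29 — 28×365 + 9×366 = 13514 days.
(2000 is a leap year (divisible by 400).)
August 2010: 31 − 3 = 28 days remain.
Then 10 full months totalling 303 days.
July 1–22, 2011: 22 days.
Residual: 353 days.
Total: 13867 days.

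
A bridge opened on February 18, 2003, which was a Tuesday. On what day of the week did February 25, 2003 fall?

Tuesday

Within February 2003: 25 − 18 = 7 days.
7 is a multiple of 7, so February 25, 2003 falls on the same weekday: Tuesday.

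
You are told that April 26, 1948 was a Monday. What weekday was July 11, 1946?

Thursday

Count forward from the earlier date (July 11, 1946) to the later (April 26, 1948):
July 1946: 31 − 11 = 20 days remain.
Then 20 full months totalling 609 days.
April 1–26, 1948: 26 days.
Total: 20 + 609 + 26 = 655 days.
655 mod 7 = 4, so 4 days before Monday is Thursday.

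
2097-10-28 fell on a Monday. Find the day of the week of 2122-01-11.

Day-of-year of October 28, 2097: 301.
Day-of-year of January 11, 2122: 11.
2097 has 365 days, so 365 − 301 = 64 days remain in 2097.
Full years 2098–2121: 19 common + 5 leap = 19×365 + 5×366 = 8765 days.
Total: 64 + 8765 + 11 = 8840 days.
8840 mod 7 = 6, so 6 days after Monday is Sunday.

Sunday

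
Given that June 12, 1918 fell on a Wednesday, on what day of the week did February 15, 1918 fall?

Friday

Count forward from the earlier date (February 15, 1918) to the later (June 12, 1918):
February 1918: 28 − 15 = 13 days remain (1918 is not a leap year, so February has 28 days).
Then March (31), April (30), May (31): 31 + 30 + 31 = 92 days.
June 1–12, 1918: 12 days.
Total: 13 + 92 + 12 = 117 days.
117 mod 7 = 5, so 5 days before Wednesday is Friday.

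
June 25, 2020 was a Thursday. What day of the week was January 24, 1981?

Saturday

Count forward from the earlier date (January 24, 1981) to the later (June 25, 2020):
Day-of-year of January 24, 1981: 24.
Day-of-year of June 25, 2020: 177.
1981 has 365 days, so 365 − 24 = 341 days remain in 1981.
Full years 1982–2019: 29 common + 9 leap = 29×365 + 9×366 = 13879 days.
Total: 341 + 13879 + 177 = 14397 days.
14397 mod 7 = 5, so 5 days before Thursday is Saturday.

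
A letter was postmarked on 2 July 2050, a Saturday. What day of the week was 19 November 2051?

Sunday

July 2, 2050 → July 2, 2051: 365 days.
July 2051: 31 − 2 = 29 days remain.
Then August (31), September (30), October (31): 31 + 30 + 31 = 92 days.
November 1–19, 2051: 19 days.
Residual: 140 days.
Total: 505 days.
505 mod 7 = 1, so 1 day after Saturday is Sunday.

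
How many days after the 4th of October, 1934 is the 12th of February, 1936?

496

October 4, 1934 → October 4, 1935: 365 days.
October 1935: 31 − 4 = 27 days remain.
Then November (30), December (31), January (31): 30 + 31 + 31 = 92 days.
February 1–12, 1936: 12 days (1936 is a leap year).
Residual: 131 days.
Total: 496 days.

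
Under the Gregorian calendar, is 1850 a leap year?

1850 is not a leap year.

No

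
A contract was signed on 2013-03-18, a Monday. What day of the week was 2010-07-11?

Count forward from the earlier date (July 11, 2010) to the later (March 18, 2013):
July 11, 2010 → July 11, 2011: 365 days.
July 11, 2011 → July 11, 2012: 366 days (2012 is a leap year).
July 2012: 31 − 11 = 20 days remain.
Then August (31), September (30), October (31), November (30), December (31), January (31), February 2013 (28): 31 + 30 + 31 + 30 + 31 + 31 + 28 = 212 days.
March 1–18, 2013: 18 days.
Residual: 250 days.
Total: 981 days.
981 mod 7 = 1, so 1 day before Monday is Sunday.

Sunday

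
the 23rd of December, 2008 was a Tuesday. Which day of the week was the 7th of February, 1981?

Saturday

Count forward from the earlier date (February 7, 1981) to the later (December 23, 2008):
Day-of-year of February 7, 1981: 38.
Day-of-year of December 23, 2008: 358.
1981 has 365 days, so 365 − 38 = 327 days remain in 1981.
Full years 1982–2007: 20 common + 6 leap = 20×365 + 6×366 = 9496 days.
Total: 327 + 9496 + 358 = 10181 days.
10181 mod 7 = 3, so 3 days before Tuesday is Saturday.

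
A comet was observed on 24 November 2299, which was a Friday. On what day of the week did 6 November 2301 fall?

Day-of-year of November 24, 2299: 328.
Day-of-year of November 6, 2301: 310.
2299 has 365 days, so 365 − 328 = 37 days remain in 2299.
Full years: 2300: 365. Sum = 365.
Total: 37 + 365 + 310 = 712 days.
712 mod 7 = 5, so 5 days after Friday is Wednesday.

Wednesday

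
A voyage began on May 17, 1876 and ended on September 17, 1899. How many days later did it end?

8523

From May 17, 1876 to May 17, 1899: 23 years, of which 5 contain a Feb 29 — 18×365 + 5×366 = 8400 days.
May 1899: 31 − 17 = 14 days remain.
Then June (30), July (31), August (31): 30 + 31 + 31 = 92 days.
September 1–17, 1899: 17 days.
Residual: 123 days.
Total: 8523 days.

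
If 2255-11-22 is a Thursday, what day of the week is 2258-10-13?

Day-of-year of November 22, 2255: 326.
Day-of-year of October 13, 2258: 286.
2255 has 365 days, so 365 − 326 = 39 days remain in 2255.
Full years: 2256: 366; 2257: 365. Sum = 731.
Total: 39 + 731 + 286 = 1056 days.
1056 mod 7 = 6, so 6 days after Thursday is Wednesday.

Wednesday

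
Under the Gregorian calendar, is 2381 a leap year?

2381 is not a leap year.

No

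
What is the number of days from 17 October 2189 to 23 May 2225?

Day-of-year of October 17, 2189: 290.
Day-of-year of May 23, 2225: 143.
2189 has 365 days, so 365 − 290 = 75 days remain in 2189.
Full years 2190–2224: 27 common + 8 leap = 27×365 + 8×366 = 12783 days.
Total: 75 + 12783 + 143 = 13001 days.

13001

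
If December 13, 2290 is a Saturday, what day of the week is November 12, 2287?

Saturday

Count forward from the earlier date (November 12, 2287) to the later (December 13, 2290):
Day-of-year of November 12, 2287: 316.
Day-of-year of December 13, 2290: 347.
2287 has 365 days, so 365 − 316 = 49 days remain in 2287.
Full years: 2288: 366; 2289: 365. Sum = 731.
Total: 49 + 731 + 347 = 1127 days.
1127 is a multiple of 7, so November 12, 2287 falls on the same weekday: Saturday.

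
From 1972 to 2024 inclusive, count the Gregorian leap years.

Years divisible by 4: 1972, 1976, …, 2024 — 14 in all.
2000 is divisible by 400, so still leap.
No century exceptions apply. Count: 14.

14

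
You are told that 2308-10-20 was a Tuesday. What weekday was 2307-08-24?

Count forward from the earlier date (August 24, 2307) to the later (October 20, 2308):
August 2307: 31 − 24 = 7 days remain.
Then 13 full months totalling 396 days.
October 1–20, 2308: 20 days.
Total: 7 + 396 + 20 = 423 days.
423 mod 7 = 3, so 3 days before Tuesday is Saturday.

Saturday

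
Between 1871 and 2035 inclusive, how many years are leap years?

Years divisible by 4: 1872, 1876, …, 2032 — 41 in all.
Of these, 1900 is divisible by 100 but not 400, so not leap.
2000 is divisible by 400, so still leap.
Leap years: 41 − 1 = 40.

40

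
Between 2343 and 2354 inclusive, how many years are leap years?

3

Years divisible by 4 in [2343, 2354]: 2344, 2348, 2352.
No century exceptions apply. Count: 3.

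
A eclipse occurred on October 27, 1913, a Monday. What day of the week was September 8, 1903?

Tuesday

Count forward from the earlier date (September 8, 1903) to the later (October 27, 1913):
From September 8, 1903 to September 8, 1913: 10 years, of which 3 contain a Feb 29 — 7×365 + 3×366 = 3653 days.
September 1913: 30 − 8 = 22 days remain.
October 1–27, 1913: 27 days.
Residual: 49 days.
Total: 3702 days.
3702 mod 7 = 6, so 6 days before Monday is Tuesday.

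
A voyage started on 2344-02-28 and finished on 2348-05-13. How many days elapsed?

Day-of-year of February 28, 2344: 59.
Day-of-year of May 13, 2348: 134.
2344 has 366 days, so 366 − 59 = 307 days remain in 2344.
Full years: 2345: 365; 2346: 365; 2347: 365. Sum = 1095.
Total: 307 + 1095 + 134 = 1536 days.

1536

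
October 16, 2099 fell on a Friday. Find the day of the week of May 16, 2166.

From October 16, 2099 to October 16, 2165: 66 years, of which 16 contain a Feb 29 — 50×365 + 16×366 = 24106 days.
(2100 is not a leap year (divisible by 100 but not 400).)
October 2165: 31 − 16 = 15 days remain.
Then November (30), December (31), January (31), February 2166 (28), March (31), April (30): 30 + 31 + 31 + 28 + 31 + 30 = 181 days.
May 1–16, 2166: 16 days.
Residual: 212 days.
Total: 24318 days.
24318 is a multiple of 7, so May 16, 2166 falls on the same weekday: Friday.

Friday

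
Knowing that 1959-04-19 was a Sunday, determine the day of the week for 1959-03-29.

Count forward from the earlier date (March 29, 1959) to the later (April 19, 1959):
March 1959: 31 − 29 = 2 days remain.
April 1–19, 1959: 19 days.
Total: 2 + 19 = 21 days.
21 is a multiple of 7, so 1959-03-29 falls on the same weekday: Sunday.

Sunday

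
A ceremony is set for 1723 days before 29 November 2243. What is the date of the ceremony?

12 March 2239

Count 1723 days before November 29, 2243:
Day-of-year of March 12, 2239: 71.
Day-of-year of November 29, 2243: 333.
2239 has 365 days, so 365 − 71 = 294 days remain in 2239.
Full years: 2240: 366; 2241: 365; 2242: 365. Sum = 1096.
Total: 294 + 1096 + 333 = 1723 days.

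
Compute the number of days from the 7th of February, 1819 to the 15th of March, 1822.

February 7, 1819 → February 7, 1820: 365 days.
February 7, 1820 → February 7, 1821: 366 days (1820 is a leap year).
February 7, 1821 → February 7, 1822: 365 days.
February 1822: 28 − 7 = 21 days remain (1822 is not a leap year, so February has 28 days).
March 1–15, 1822: 15 days.
Residual: 36 days.
Total: 1132 days.

1132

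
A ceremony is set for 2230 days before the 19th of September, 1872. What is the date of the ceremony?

the 12th of August, 1866

Count 2230 days before September 19, 1872:
August 12, 1866 → August 12, 1867: 365 days.
August 12, 1867 → August 12, 1868: 366 days (1868 is a leap year).
August 12, 1868 → August 12, 1869: 365 days.
August 12, 1869 → August 12, 1870: 365 days.
August 12, 1870 → August 12, 1871: 365 days.
August 12, 1871 → August 12, 1872: 366 days (1872 is a leap year).
August 1872: 31 − 12 = 19 days remain.
September 1–19, 1872: 19 days.
Residual: 38 days.
Total: 2230 days.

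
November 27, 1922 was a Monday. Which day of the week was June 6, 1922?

Tuesday

Count forward from the earlier date (June 6, 1922) to the later (November 27, 1922):
June 1922: 30 − 6 = 24 days remain.
Then July (31), August (31), September (30), October (31): 31 + 31 + 30 + 31 = 123 days.
November 1–27, 1922: 27 days.
Total: 24 + 123 + 27 = 174 days.
174 mod 7 = 6, so 6 days before Monday is Tuesday.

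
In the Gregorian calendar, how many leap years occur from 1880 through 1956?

Years divisible by 4: 1880, 1884, …, 1956 — 20 in all.
Of these, 1900 is divisible by 100 but not 400, so not leap.
Leap years: 20 − 1 = 19.

19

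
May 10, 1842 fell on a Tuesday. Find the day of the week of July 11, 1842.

Monday

May 1842: 31 − 10 = 21 days remain.
Then June (30): 30 days.
July 1–11, 1842: 11 days.
Total: 21 + 30 + 11 = 62 days.
62 mod 7 = 6, so 6 days after Tuesday is Monday.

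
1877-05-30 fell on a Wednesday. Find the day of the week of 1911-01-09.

From May 30, 1877 to May 30, 1910: 33 years, of which 7 contain a Feb 29 — 26×365 + 7×366 = 12052 days.
(1900 is not a leap year (divisible by 100 but not 400).)
May 1910: 31 − 30 = 1 day remains.
Then June (30), July (31), August (31), September (30), October (31), November (30), December (31): 30 + 31 + 31 + 30 + 31 + 30 + 31 = 214 days.
January 1–9, 1911: 9 days.
Residual: 224 days.
Total: 12276 days.
12276 mod 7 = 5, so 5 days after Wednesday is Monday.

Monday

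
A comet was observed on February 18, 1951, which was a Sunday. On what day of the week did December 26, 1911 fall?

Tuesday

Count forward from the earlier date (December 26, 1911) to the later (February 18, 1951):
Day-of-year of December 26, 1911: 360.
Day-of-year of February 18, 1951: 49.
1911 has 365 days, so 365 − 360 = 5 days remain in 1911.
Full years 1912–1950: 29 common + 10 leap = 29×365 + 10×366 = 14245 days.
Total: 5 + 14245 + 49 = 14299 days.
14299 mod 7 = 5, so 5 days before Sunday is Tuesday.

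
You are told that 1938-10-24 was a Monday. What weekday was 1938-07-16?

Saturday

Count forward from the earlier date (July 16, 1938) to the later (October 24, 1938):
July 1938: 31 − 16 = 15 days remain.
Then August (31), September (30): 31 + 30 = 61 days.
October 1–24, 1938: 24 days.
Total: 15 + 61 + 24 = 100 days.
100 mod 7 = 2, so 2 days before Monday is Saturday.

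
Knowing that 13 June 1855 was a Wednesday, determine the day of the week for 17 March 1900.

Day-of-year of June 13, 1855: 164.
Day-of-year of March 17, 1900: 76.
1855 has 365 days, so 365 − 164 = 201 days remain in 1855.
Full years 1856–1899: 33 common + 11 leap = 33×365 + 11×366 = 16071 days.
Total: 201 + 16071 + 76 = 16348 days.
16348 mod 7 = 3, so 3 days after Wednesday is Saturday.

Saturday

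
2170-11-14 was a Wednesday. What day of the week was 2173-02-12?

Day-of-year of November 14, 2170: 318.
Day-of-year of February 12, 2173: 43.
2170 has 365 days, so 365 − 318 = 47 days remain in 2170.
Full years: 2171: 365; 2172: 366. Sum = 731.
Total: 47 + 731 + 43 = 821 days.
821 mod 7 = 2, so 2 days after Wednesday is Friday.

Friday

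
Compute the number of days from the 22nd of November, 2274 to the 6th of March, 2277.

835

Day-of-year of November 22, 2274: 326.
Day-of-year of March 6, 2277: 65.
2274 has 365 days, so 365 − 326 = 39 days remain in 2274.
Full years: 2275: 365; 2276: 366. Sum = 731.
Total: 39 + 731 + 65 = 835 days.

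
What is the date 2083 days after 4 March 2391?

15 November 2396

Count 2083 days after March 4, 2391:
Day-of-year of March 4, 2391: 63.
Day-of-year of November 15, 2396: 320.
2391 has 365 days, so 365 − 63 = 302 days remain in 2391.
Full years: 2392: 366; 2393: 365; 2394: 365; 2395: 365. Sum = 1461.
Total: 302 + 1461 + 320 = 2083 days.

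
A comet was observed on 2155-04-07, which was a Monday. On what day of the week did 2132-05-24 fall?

Saturday

Count forward from the earlier date (May 24, 2132) to the later (April 7, 2155):
From May 24, 2132 to May 24, 2154: 22 years, of which 5 contain a Feb 29 — 17×365 + 5×366 = 8035 days.
May 2154: 31 − 24 = 7 days remain.
Then 10 full months totalling 304 days.
April 1–7, 2155: 7 days.
Residual: 318 days.
Total: 8353 days.
8353 mod 7 = 2, so 2 days before Monday is Saturday.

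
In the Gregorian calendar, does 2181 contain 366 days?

No

2181 is not a leap year.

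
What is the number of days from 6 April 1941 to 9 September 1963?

Day-of-year of April 6, 1941: 96.
Day-of-year of September 9, 1963: 252.
1941 has 365 days, so 365 − 96 = 269 days remain in 1941.
Full years 1942–1962: 16 common + 5 leap = 16×365 + 5×366 = 7670 days.
Total: 269 + 7670 + 252 = 8191 days.

8191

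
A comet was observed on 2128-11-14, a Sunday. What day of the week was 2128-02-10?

Tuesday

Count forward from the earlier date (February 10, 2128) to the later (November 14, 2128):
February 2128: 29 − 10 = 19 days remain (2128 is a leap year, so February has 29 days).
Then March (31), April (30), May (31), June (30), July (31), August (31), September (30), October (31): 31 + 30 + 31 + 30 + 31 + 31 + 30 + 31 = 245 days.
November 1–14, 2128: 14 days.
Total: 19 + 245 + 14 = 278 days.
278 mod 7 = 5, so 5 days before Sunday is Tuesday.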